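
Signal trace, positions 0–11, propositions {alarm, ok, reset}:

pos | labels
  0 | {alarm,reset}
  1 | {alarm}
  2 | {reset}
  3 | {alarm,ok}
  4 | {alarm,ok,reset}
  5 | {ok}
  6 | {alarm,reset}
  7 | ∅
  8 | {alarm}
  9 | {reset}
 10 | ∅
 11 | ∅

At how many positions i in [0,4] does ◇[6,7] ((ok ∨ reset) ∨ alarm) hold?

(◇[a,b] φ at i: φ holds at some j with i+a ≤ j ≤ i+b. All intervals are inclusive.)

Evaluate at each i in [0,4]:
  i=0: ✓ (witness j=6)
  i=1: ✓ (witness j=8)
  i=2: ✓ (witness j=8)
  i=3: ✓ (witness j=9)
  i=4: ✗ (none in [10,11])
Positions where it holds: {0, 1, 2, 3} → 4.

4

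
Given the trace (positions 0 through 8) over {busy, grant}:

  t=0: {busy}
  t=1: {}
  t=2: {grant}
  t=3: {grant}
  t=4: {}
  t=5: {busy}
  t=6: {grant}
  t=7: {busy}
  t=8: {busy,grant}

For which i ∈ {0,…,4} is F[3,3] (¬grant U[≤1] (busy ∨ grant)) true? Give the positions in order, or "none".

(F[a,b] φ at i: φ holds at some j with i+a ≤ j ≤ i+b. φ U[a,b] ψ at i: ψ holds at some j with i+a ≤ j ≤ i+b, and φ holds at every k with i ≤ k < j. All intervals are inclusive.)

0, 1, 2, 3, 4

Evaluate at each i in [0,4]:
  i=0: ✓ (witness j=3)
  i=1: ✓ (witness j=4)
  i=2: ✓ (witness j=5)
  i=3: ✓ (witness j=6)
  i=4: ✓ (witness j=7)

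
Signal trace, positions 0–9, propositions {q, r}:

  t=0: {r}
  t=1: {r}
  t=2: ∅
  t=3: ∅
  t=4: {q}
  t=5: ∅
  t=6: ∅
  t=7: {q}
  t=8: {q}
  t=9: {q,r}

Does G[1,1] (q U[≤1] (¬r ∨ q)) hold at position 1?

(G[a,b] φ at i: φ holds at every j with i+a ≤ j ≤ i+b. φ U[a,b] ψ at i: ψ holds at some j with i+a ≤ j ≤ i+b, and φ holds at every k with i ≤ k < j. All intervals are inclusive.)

Check (q U[≤1] (¬r ∨ q)) at every j in [2,2]:
  j=2: holds
All positions satisfy it → formula holds.

True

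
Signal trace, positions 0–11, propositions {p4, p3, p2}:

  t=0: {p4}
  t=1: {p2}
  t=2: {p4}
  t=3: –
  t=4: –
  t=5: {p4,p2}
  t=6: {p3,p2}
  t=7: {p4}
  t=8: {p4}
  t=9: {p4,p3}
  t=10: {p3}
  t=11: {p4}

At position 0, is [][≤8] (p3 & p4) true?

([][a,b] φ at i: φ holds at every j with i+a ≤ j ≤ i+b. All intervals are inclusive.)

Check (p3 & p4) at every j in [0,8]:
  j=0: false
  j=1: false
  j=2: false
  j=3: false
  j=4: false
  j=5: false
  j=6: false
  j=7: false
  j=8: false
Fails at j=0 → formula fails.

Does not hold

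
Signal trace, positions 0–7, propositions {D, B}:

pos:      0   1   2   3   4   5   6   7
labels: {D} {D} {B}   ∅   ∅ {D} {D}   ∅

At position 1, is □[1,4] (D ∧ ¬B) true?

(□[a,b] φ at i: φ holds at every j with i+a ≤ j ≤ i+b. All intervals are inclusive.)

False

Check (D ∧ ¬B) at every j in [2,5]:
  j=2: false
  j=3: false
  j=4: false
  j=5: true
Fails at j=2 → formula fails.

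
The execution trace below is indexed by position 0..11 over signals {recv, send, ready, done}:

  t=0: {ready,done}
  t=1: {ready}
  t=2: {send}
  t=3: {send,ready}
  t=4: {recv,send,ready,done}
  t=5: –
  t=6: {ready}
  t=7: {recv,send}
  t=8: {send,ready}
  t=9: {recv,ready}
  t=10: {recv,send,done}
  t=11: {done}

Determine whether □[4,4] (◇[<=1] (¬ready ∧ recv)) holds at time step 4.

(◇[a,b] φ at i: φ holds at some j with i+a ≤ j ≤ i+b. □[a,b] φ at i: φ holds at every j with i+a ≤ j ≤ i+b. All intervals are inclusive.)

Does not hold

Check ◇[<=1] (¬ready ∧ recv) at every j in [8,8]:
  j=8: fails (none in [8,9])
Fails at j=8 → formula fails.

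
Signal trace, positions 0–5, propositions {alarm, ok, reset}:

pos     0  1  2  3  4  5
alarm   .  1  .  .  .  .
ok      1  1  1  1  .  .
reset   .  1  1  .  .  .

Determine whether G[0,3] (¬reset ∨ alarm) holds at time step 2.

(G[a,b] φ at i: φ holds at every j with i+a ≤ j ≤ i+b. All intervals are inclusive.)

Does not hold

Check (¬reset ∨ alarm) at every j in [2,5]:
  j=2: false
  j=3: true
  j=4: true
  j=5: true
Fails at j=2 → formula fails.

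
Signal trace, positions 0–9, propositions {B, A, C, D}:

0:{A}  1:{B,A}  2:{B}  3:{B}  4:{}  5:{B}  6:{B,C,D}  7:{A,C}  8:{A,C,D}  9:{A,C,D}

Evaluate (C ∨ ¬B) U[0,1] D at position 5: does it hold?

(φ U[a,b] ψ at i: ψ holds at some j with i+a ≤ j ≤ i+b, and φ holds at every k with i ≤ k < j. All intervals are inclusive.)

No

Need some j in [5,6] with D, and (C ∨ ¬B) at every k in [5,j-1].
  j=5: D false.
  j=6: D holds, but (C ∨ ¬B) fails at k=5 → not this j.
No j in the window works → until fails.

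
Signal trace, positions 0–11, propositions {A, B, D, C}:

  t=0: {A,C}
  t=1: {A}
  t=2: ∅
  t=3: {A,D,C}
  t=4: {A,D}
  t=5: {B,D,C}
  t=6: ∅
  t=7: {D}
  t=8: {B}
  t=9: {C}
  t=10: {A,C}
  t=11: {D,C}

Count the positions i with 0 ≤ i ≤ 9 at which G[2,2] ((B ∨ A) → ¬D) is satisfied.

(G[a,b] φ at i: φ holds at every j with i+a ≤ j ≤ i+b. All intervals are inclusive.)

7

Evaluate at each i in [0,9]:
  i=0: ✓ (all of [2,2])
  i=1: ✗ (fails at j=3)
  i=2: ✗ (fails at j=4)
  i=3: ✗ (fails at j=5)
  i=4: ✓ (all of [6,6])
  i=5: ✓ (all of [7,7])
  i=6: ✓ (all of [8,8])
  i=7: ✓ (all of [9,9])
  i=8: ✓ (all of [10,10])
  i=9: ✓ (all of [11,11])
Positions where it holds: {0, 4, 5, 6, 7, 8, 9} → 7.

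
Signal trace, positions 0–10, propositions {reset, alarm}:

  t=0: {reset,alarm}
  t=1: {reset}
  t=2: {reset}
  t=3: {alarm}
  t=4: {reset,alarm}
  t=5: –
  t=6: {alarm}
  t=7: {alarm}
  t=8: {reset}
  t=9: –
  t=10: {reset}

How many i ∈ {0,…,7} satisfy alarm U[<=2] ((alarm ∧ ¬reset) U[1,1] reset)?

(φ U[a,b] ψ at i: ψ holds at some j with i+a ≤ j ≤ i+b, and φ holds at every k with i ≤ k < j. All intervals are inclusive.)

Evaluate at each i in [0,7]:
  i=0: ✗ (no rhs in [0,2])
  i=1: ✗ (lhs fails at k=1 before rhs at j=3)
  i=2: ✗ (lhs fails at k=2 before rhs at j=3)
  i=3: ✓ (rhs at j=3)
  i=4: ✗ (no rhs in [4,6])
  i=5: ✗ (lhs fails at k=5 before rhs at j=7)
  i=6: ✓ (rhs at j=7; lhs holds on [6,6])
  i=7: ✓ (rhs at j=7)
Positions where it holds: {3, 6, 7} → 3.

3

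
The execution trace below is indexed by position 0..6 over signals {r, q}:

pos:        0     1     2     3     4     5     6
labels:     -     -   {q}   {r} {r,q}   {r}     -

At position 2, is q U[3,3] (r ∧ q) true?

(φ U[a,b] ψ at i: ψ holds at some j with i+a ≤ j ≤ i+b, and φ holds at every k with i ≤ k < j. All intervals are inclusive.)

Need some j in [5,5] with (r ∧ q), and q at every k in [2,j-1].
  j=5: (r ∧ q) false.
No j in the window works → until fails.

Does not hold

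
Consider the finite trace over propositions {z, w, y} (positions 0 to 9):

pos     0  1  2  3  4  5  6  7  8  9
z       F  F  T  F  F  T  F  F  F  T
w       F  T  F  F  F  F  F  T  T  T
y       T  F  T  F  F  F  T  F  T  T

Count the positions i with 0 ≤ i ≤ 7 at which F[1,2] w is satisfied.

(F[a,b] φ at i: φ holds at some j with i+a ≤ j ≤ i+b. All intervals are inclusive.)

4

Evaluate at each i in [0,7]:
  i=0: ✓ (witness j=1)
  i=1: ✗ (none in [2,3])
  i=2: ✗ (none in [3,4])
  i=3: ✗ (none in [4,5])
  i=4: ✗ (none in [5,6])
  i=5: ✓ (witness j=7)
  i=6: ✓ (witness j=7)
  i=7: ✓ (witness j=8)
Positions where it holds: {0, 5, 6, 7} → 4.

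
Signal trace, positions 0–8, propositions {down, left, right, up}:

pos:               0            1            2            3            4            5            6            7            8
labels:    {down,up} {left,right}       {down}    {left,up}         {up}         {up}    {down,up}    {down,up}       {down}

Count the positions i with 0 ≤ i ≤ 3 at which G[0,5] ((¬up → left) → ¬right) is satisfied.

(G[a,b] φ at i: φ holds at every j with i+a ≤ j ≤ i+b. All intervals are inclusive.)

2

Evaluate at each i in [0,3]:
  i=0: ✗ (fails at j=1)
  i=1: ✗ (fails at j=1)
  i=2: ✓ (all of [2,7])
  i=3: ✓ (all of [3,8])
Positions where it holds: {2, 3} → 2.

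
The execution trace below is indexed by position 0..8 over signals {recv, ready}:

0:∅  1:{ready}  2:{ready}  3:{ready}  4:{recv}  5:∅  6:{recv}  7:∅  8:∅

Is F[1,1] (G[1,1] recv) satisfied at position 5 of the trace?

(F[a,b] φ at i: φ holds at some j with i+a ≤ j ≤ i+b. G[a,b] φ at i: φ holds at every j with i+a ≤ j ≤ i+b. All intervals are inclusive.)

False

Check G[1,1] recv at each j in [6,6]:
  j=6: fails at 7
No position in the window satisfies it → formula fails.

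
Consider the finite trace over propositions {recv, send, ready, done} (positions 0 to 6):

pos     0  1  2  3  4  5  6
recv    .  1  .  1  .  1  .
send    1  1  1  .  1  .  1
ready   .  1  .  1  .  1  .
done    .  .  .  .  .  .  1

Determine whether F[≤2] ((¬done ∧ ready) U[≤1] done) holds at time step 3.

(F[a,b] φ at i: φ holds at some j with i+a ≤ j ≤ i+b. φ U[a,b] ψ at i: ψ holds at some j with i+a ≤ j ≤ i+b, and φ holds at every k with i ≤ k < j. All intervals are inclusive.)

Check ((¬done ∧ ready) U[≤1] done) at each j in [3,5]:
  j=3: fails
  j=4: fails
  j=5: holds
Found at j=5 → formula holds.

Yes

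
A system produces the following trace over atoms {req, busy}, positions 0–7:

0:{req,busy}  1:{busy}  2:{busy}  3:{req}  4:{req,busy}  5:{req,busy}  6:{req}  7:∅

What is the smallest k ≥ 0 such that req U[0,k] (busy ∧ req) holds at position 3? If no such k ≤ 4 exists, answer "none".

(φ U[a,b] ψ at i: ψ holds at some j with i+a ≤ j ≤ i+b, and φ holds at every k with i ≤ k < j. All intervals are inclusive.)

Need earliest j ≥ 3 with (busy ∧ req), and req at every k in [3,j-1].
  j=3: rhs fails.
  j=4: rhs holds; lhs holds on [3,3]. k = 1.

1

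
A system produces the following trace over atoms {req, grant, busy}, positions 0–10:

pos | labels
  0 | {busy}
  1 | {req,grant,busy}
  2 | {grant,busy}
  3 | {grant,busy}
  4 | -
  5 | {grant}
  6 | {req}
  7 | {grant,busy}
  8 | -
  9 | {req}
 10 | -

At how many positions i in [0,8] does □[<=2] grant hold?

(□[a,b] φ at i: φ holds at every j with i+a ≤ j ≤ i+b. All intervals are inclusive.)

1

Evaluate at each i in [0,8]:
  i=0: ✗ (fails at j=0)
  i=1: ✓ (all of [1,3])
  i=2: ✗ (fails at j=4)
  i=3: ✗ (fails at j=4)
  i=4: ✗ (fails at j=4)
  i=5: ✗ (fails at j=6)
  i=6: ✗ (fails at j=6)
  i=7: ✗ (fails at j=8)
  i=8: ✗ (fails at j=8)
Positions where it holds: {1} → 1.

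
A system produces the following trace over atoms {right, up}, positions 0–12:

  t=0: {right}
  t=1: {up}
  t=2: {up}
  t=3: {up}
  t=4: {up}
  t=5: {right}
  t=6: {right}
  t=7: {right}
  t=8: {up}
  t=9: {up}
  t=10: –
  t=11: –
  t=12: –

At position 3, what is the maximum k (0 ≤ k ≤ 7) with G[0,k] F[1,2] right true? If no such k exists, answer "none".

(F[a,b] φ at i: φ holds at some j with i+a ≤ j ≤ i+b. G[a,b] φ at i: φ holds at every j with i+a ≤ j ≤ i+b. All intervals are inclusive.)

F[1,2] right must hold from j=3 onward; find where it first fails.
  j=3: holds
  j=4: holds
  j=5: holds
  j=6: holds
  j=7: fails
Holds on [3,6], so largest k = 3.

3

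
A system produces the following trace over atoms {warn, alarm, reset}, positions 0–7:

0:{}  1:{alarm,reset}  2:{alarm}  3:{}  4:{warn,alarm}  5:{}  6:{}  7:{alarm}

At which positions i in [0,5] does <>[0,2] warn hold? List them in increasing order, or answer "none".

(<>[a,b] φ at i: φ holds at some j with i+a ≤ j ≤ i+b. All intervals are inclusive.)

2, 3, 4

Evaluate at each i in [0,5]:
  i=0: ✗ (none in [0,2])
  i=1: ✗ (none in [1,3])
  i=2: ✓ (witness j=4)
  i=3: ✓ (witness j=4)
  i=4: ✓ (witness j=4)
  i=5: ✗ (none in [5,7])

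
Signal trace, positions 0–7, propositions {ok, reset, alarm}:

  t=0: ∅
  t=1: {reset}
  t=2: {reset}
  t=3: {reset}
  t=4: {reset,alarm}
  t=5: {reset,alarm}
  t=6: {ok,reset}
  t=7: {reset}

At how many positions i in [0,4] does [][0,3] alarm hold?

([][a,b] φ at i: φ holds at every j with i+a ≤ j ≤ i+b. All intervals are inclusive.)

Evaluate at each i in [0,4]:
  i=0: ✗ (fails at j=0)
  i=1: ✗ (fails at j=1)
  i=2: ✗ (fails at j=2)
  i=3: ✗ (fails at j=3)
  i=4: ✗ (fails at j=6)
Positions where it holds: {} → 0.

0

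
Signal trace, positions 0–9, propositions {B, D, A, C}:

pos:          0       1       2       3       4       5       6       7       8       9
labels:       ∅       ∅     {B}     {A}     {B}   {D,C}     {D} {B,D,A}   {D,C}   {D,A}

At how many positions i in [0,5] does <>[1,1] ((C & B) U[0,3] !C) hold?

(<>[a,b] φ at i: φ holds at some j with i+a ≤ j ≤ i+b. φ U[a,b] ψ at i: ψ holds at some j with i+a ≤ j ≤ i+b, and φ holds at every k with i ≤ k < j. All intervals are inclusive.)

Evaluate at each i in [0,5]:
  i=0: ✓ (witness j=1)
  i=1: ✓ (witness j=2)
  i=2: ✓ (witness j=3)
  i=3: ✓ (witness j=4)
  i=4: ✗ (none in [5,5])
  i=5: ✓ (witness j=6)
Positions where it holds: {0, 1, 2, 3, 5} → 5.

5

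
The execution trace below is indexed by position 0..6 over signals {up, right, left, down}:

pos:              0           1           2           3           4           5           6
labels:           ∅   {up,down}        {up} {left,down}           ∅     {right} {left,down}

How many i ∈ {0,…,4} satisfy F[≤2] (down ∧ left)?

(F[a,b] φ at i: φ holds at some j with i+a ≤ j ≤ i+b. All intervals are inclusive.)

4

Evaluate at each i in [0,4]:
  i=0: ✗ (none in [0,2])
  i=1: ✓ (witness j=3)
  i=2: ✓ (witness j=3)
  i=3: ✓ (witness j=3)
  i=4: ✓ (witness j=6)
Positions where it holds: {1, 2, 3, 4} → 4.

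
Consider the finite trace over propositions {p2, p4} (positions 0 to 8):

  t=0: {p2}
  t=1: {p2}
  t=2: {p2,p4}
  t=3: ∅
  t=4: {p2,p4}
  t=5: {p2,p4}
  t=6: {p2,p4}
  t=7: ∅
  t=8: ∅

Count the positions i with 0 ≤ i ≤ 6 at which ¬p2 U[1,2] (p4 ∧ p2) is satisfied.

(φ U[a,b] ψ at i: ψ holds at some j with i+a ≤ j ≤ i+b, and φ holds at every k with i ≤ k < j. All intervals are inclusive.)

Evaluate at each i in [0,6]:
  i=0: ✗ (lhs fails at k=0 before rhs at j=2)
  i=1: ✗ (lhs fails at k=1 before rhs at j=2)
  i=2: ✗ (lhs fails at k=2 before rhs at j=4)
  i=3: ✓ (rhs at j=4; lhs holds on [3,3])
  i=4: ✗ (lhs fails at k=4 before rhs at j=5)
  i=5: ✗ (lhs fails at k=5 before rhs at j=6)
  i=6: ✗ (no rhs in [7,8])
Positions where it holds: {3} → 1.

1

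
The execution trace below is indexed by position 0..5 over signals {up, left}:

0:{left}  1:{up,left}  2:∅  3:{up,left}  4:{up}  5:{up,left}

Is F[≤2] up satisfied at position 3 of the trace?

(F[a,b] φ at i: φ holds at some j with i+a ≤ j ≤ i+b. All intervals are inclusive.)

Holds

Check up at each j in [3,5]:
  j=3: true
  j=4: true
  j=5: true
Found at j=3 → formula holds.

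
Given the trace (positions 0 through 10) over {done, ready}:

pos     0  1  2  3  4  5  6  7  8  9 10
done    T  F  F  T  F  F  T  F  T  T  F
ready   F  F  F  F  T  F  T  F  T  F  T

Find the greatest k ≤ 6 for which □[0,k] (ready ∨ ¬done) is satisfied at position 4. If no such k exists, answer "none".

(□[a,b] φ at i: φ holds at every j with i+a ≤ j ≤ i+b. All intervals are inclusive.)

4

(ready ∨ ¬done) must hold from j=4 onward; find where it first fails.
  j=4: holds
  j=5: holds
  j=6: holds
  j=7: holds
  j=8: holds
  j=9: fails
Holds on [4,8], so largest k = 4.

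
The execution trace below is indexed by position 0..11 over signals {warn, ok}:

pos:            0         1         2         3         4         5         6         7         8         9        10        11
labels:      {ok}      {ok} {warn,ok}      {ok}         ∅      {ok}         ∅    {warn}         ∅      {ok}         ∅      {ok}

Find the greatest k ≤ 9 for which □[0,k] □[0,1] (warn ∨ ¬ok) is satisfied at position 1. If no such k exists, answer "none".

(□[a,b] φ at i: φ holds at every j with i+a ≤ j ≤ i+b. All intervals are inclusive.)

□[0,1] (warn ∨ ¬ok) must hold from j=1 onward; find where it first fails.
  j=1: fails → no k works.

none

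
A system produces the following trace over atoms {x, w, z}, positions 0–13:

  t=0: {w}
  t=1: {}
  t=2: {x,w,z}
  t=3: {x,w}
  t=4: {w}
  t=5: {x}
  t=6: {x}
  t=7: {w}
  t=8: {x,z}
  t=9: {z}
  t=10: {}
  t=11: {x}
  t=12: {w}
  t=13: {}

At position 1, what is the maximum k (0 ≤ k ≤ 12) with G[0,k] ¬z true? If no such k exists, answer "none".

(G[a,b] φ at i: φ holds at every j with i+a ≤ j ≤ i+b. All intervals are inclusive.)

¬z must hold from j=1 onward; find where it first fails.
  j=1: holds
  j=2: fails
Holds on [1,1], so largest k = 0.

0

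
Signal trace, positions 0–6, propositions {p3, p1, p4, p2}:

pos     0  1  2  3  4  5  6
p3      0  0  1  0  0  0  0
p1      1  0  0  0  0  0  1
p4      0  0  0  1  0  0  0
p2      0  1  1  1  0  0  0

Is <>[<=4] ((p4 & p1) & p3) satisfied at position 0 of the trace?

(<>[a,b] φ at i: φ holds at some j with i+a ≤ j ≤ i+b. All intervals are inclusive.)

Check ((p4 & p1) & p3) at each j in [0,4]:
  j=0: false
  j=1: false
  j=2: false
  j=3: false
  j=4: false
No position in the window satisfies it → formula fails.

Does not hold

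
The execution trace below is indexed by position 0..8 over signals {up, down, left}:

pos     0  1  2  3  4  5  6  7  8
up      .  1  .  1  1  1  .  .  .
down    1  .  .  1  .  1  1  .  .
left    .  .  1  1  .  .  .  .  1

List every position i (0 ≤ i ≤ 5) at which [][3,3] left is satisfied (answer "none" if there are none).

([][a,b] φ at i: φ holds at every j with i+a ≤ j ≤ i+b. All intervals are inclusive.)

Evaluate at each i in [0,5]:
  i=0: ✓ (all of [3,3])
  i=1: ✗ (fails at j=4)
  i=2: ✗ (fails at j=5)
  i=3: ✗ (fails at j=6)
  i=4: ✗ (fails at j=7)
  i=5: ✓ (all of [8,8])

0, 5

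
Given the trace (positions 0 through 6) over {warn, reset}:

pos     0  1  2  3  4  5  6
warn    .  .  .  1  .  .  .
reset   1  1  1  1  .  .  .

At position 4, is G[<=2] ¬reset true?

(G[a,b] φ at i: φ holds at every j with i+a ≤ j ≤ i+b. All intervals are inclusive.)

True

Check ¬reset at every j in [4,6]:
  j=4: true
  j=5: true
  j=6: true
All positions satisfy it → formula holds.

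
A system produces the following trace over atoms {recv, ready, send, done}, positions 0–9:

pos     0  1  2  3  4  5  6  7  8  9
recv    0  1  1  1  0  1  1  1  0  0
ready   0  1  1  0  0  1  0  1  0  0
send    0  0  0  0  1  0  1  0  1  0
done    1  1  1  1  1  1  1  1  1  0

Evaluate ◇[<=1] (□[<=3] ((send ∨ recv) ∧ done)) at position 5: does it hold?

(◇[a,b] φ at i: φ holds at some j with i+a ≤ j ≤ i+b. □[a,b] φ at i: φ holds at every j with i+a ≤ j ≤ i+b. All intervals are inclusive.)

Holds

Check □[<=3] ((send ∨ recv) ∧ done) at each j in [5,6]:
  j=5: holds on [5,8]
  j=6: fails at 9
Found at j=5 → formula holds.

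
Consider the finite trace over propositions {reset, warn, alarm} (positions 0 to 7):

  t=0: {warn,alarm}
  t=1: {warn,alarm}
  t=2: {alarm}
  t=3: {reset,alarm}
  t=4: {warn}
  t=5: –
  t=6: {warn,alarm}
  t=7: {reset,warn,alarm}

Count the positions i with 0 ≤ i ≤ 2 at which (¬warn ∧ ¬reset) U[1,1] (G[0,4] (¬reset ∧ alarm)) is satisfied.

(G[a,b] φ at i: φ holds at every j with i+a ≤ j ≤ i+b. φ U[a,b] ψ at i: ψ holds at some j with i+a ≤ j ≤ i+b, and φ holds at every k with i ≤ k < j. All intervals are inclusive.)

Evaluate at each i in [0,2]:
  i=0: ✗ (no rhs in [1,1])
  i=1: ✗ (no rhs in [2,2])
  i=2: ✗ (no rhs in [3,3])
Positions where it holds: {} → 0.

0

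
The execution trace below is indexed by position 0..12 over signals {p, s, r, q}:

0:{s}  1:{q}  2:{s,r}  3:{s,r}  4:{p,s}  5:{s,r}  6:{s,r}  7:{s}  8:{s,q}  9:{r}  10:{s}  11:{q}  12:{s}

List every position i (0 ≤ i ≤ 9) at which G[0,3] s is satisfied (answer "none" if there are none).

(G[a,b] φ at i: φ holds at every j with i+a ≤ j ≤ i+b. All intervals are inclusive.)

Evaluate at each i in [0,9]:
  i=0: ✗ (fails at j=1)
  i=1: ✗ (fails at j=1)
  i=2: ✓ (all of [2,5])
  i=3: ✓ (all of [3,6])
  i=4: ✓ (all of [4,7])
  i=5: ✓ (all of [5,8])
  i=6: ✗ (fails at j=9)
  i=7: ✗ (fails at j=9)
  i=8: ✗ (fails at j=9)
  i=9: ✗ (fails at j=9)

2, 3, 4, 5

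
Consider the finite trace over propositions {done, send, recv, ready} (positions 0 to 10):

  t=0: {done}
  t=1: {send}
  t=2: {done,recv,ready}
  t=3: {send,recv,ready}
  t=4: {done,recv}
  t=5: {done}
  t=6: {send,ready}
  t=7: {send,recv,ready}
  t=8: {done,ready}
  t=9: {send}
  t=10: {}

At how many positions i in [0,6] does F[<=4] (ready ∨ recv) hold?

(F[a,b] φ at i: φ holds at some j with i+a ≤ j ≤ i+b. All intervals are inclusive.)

Evaluate at each i in [0,6]:
  i=0: ✓ (witness j=2)
  i=1: ✓ (witness j=2)
  i=2: ✓ (witness j=2)
  i=3: ✓ (witness j=3)
  i=4: ✓ (witness j=4)
  i=5: ✓ (witness j=6)
  i=6: ✓ (witness j=6)
Positions where it holds: {0, 1, 2, 3, 4, 5, 6} → 7.

7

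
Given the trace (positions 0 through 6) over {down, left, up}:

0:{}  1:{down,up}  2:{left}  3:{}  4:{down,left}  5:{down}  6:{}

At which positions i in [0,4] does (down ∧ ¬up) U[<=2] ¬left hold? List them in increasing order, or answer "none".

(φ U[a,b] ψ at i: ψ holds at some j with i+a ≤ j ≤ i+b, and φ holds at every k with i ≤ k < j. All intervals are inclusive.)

0, 1, 3, 4

Evaluate at each i in [0,4]:
  i=0: ✓ (rhs at j=0)
  i=1: ✓ (rhs at j=1)
  i=2: ✗ (lhs fails at k=2 before rhs at j=3)
  i=3: ✓ (rhs at j=3)
  i=4: ✓ (rhs at j=5; lhs holds on [4,4])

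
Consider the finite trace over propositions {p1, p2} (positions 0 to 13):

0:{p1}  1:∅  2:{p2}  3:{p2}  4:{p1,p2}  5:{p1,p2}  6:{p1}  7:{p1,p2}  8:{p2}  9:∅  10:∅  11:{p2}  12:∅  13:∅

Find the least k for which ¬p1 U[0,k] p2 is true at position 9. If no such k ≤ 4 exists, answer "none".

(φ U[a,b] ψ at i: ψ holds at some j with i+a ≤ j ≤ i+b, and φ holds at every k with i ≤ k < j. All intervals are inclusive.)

2

Need earliest j ≥ 9 with p2, and ¬p1 at every k in [9,j-1].
  j=9: rhs fails.
  j=10: rhs fails.
  j=11: rhs holds; lhs holds on [9,10]. k = 2.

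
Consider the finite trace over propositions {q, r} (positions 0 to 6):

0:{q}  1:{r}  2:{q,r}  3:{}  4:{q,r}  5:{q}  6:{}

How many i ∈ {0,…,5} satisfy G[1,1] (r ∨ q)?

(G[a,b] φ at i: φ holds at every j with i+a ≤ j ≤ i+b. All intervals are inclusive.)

Evaluate at each i in [0,5]:
  i=0: ✓ (all of [1,1])
  i=1: ✓ (all of [2,2])
  i=2: ✗ (fails at j=3)
  i=3: ✓ (all of [4,4])
  i=4: ✓ (all of [5,5])
  i=5: ✗ (fails at j=6)
Positions where it holds: {0, 1, 3, 4} → 4.

4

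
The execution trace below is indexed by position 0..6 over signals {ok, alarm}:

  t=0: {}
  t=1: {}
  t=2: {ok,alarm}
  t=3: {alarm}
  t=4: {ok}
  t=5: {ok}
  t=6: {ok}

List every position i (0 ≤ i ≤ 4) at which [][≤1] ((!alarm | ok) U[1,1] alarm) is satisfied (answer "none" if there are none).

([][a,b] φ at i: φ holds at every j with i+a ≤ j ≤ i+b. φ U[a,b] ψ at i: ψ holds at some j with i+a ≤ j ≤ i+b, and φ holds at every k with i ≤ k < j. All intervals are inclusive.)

1

Evaluate at each i in [0,4]:
  i=0: ✗ (fails at j=0)
  i=1: ✓ (all of [1,2])
  i=2: ✗ (fails at j=3)
  i=3: ✗ (fails at j=3)
  i=4: ✗ (fails at j=4)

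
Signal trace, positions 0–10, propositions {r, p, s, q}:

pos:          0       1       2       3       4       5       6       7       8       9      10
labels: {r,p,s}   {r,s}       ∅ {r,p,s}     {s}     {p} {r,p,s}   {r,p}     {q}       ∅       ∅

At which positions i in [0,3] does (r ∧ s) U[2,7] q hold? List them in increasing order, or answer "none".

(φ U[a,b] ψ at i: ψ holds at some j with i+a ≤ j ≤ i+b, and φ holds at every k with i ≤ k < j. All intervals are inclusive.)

none

Evaluate at each i in [0,3]:
  i=0: ✗ (no rhs in [2,7])
  i=1: ✗ (lhs fails at k=2 before rhs at j=8)
  i=2: ✗ (lhs fails at k=2 before rhs at j=8)
  i=3: ✗ (lhs fails at k=4 before rhs at j=8)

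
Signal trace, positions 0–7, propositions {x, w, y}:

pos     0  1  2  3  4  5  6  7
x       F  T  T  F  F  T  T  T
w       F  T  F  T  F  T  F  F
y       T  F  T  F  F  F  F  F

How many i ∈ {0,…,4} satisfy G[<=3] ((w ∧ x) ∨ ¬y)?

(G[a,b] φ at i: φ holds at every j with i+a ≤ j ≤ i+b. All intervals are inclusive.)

2

Evaluate at each i in [0,4]:
  i=0: ✗ (fails at j=0)
  i=1: ✗ (fails at j=2)
  i=2: ✗ (fails at j=2)
  i=3: ✓ (all of [3,6])
  i=4: ✓ (all of [4,7])
Positions where it holds: {3, 4} → 2.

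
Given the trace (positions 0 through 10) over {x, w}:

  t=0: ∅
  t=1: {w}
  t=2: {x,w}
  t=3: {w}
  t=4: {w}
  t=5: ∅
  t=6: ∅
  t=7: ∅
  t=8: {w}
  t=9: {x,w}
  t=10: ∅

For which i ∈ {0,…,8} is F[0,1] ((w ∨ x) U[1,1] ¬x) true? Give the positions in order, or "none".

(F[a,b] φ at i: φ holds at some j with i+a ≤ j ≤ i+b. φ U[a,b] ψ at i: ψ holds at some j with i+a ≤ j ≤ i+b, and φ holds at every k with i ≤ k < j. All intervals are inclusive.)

1, 2, 3, 4, 8

Evaluate at each i in [0,8]:
  i=0: ✗ (none in [0,1])
  i=1: ✓ (witness j=2)
  i=2: ✓ (witness j=2)
  i=3: ✓ (witness j=3)
  i=4: ✓ (witness j=4)
  i=5: ✗ (none in [5,6])
  i=6: ✗ (none in [6,7])
  i=7: ✗ (none in [7,8])
  i=8: ✓ (witness j=9)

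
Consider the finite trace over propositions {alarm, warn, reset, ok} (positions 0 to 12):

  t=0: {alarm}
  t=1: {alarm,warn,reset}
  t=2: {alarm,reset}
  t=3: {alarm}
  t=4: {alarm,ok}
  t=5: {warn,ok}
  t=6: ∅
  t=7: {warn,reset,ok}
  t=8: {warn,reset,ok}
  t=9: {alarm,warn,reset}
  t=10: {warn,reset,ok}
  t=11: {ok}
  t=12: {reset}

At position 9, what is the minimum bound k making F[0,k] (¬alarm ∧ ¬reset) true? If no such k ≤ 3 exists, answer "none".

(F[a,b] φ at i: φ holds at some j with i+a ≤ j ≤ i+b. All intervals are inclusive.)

Scan j = 9,10,… for (¬alarm ∧ ¬reset):
  j=9: fails
  j=10: fails
  j=11: holds
First hit at j=11, so smallest k = 11-9 = 2.

2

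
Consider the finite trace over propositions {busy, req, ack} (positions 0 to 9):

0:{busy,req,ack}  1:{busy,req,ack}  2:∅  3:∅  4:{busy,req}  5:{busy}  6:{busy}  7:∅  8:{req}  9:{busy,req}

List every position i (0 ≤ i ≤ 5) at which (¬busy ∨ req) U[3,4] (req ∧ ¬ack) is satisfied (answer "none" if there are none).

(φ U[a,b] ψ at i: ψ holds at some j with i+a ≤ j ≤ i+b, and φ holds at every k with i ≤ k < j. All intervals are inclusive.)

Evaluate at each i in [0,5]:
  i=0: ✓ (rhs at j=4; lhs holds on [0,3])
  i=1: ✓ (rhs at j=4; lhs holds on [1,3])
  i=2: ✗ (no rhs in [5,6])
  i=3: ✗ (no rhs in [6,7])
  i=4: ✗ (lhs fails at k=5 before rhs at j=8)
  i=5: ✗ (lhs fails at k=5 before rhs at j=8)

0, 1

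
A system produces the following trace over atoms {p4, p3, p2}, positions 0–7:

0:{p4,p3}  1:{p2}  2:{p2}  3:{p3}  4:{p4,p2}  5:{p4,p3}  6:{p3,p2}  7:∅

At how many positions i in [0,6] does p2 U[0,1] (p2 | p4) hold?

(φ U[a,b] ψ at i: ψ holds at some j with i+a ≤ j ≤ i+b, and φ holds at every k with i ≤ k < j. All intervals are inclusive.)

Evaluate at each i in [0,6]:
  i=0: ✓ (rhs at j=0)
  i=1: ✓ (rhs at j=1)
  i=2: ✓ (rhs at j=2)
  i=3: ✗ (lhs fails at k=3 before rhs at j=4)
  i=4: ✓ (rhs at j=4)
  i=5: ✓ (rhs at j=5)
  i=6: ✓ (rhs at j=6)
Positions where it holds: {0, 1, 2, 4, 5, 6} → 6.

6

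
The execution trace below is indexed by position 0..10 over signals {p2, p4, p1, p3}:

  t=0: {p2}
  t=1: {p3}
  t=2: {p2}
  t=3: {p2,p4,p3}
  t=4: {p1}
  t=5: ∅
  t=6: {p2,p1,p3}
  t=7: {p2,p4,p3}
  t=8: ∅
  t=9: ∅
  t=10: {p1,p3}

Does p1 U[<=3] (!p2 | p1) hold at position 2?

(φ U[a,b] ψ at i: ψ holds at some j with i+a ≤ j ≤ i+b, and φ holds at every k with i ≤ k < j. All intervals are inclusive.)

Does not hold

Need some j in [2,5] with (!p2 | p1), and p1 at every k in [2,j-1].
  j=2: (!p2 | p1) false.
  j=3: (!p2 | p1) false.
  j=4: (!p2 | p1) holds, but p1 fails at k=2 → not this j.
  j=5: (!p2 | p1) holds, but p1 fails at k=2 → not this j.
No j in the window works → until fails.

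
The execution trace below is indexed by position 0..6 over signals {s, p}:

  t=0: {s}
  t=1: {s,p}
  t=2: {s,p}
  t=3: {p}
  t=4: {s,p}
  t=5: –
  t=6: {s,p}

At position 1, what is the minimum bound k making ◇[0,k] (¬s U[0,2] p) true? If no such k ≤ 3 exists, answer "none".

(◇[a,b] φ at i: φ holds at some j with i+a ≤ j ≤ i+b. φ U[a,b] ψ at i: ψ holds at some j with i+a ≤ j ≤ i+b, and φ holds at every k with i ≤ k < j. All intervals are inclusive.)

0

Scan j = 1,2,… for (¬s U[0,2] p):
  j=1: holds
First hit at j=1, so smallest k = 1-1 = 0.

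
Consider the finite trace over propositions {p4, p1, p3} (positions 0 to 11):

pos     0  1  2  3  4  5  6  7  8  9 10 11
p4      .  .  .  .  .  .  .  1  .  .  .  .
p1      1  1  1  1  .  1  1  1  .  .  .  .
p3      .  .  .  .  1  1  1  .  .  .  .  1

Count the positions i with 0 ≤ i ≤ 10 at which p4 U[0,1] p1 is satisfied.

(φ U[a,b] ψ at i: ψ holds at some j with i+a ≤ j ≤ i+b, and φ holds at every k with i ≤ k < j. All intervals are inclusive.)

Evaluate at each i in [0,10]:
  i=0: ✓ (rhs at j=0)
  i=1: ✓ (rhs at j=1)
  i=2: ✓ (rhs at j=2)
  i=3: ✓ (rhs at j=3)
  i=4: ✗ (lhs fails at k=4 before rhs at j=5)
  i=5: ✓ (rhs at j=5)
  i=6: ✓ (rhs at j=6)
  i=7: ✓ (rhs at j=7)
  i=8: ✗ (no rhs in [8,9])
  i=9: ✗ (no rhs in [9,10])
  i=10: ✗ (no rhs in [10,11])
Positions where it holds: {0, 1, 2, 3, 5, 6, 7} → 7.

7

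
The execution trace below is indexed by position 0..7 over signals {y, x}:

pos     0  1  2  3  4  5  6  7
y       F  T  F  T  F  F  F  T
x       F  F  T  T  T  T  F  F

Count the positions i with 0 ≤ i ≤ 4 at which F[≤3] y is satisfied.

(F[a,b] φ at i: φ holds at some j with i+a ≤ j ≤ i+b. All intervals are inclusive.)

5

Evaluate at each i in [0,4]:
  i=0: ✓ (witness j=1)
  i=1: ✓ (witness j=1)
  i=2: ✓ (witness j=3)
  i=3: ✓ (witness j=3)
  i=4: ✓ (witness j=7)
Positions where it holds: {0, 1, 2, 3, 4} → 5.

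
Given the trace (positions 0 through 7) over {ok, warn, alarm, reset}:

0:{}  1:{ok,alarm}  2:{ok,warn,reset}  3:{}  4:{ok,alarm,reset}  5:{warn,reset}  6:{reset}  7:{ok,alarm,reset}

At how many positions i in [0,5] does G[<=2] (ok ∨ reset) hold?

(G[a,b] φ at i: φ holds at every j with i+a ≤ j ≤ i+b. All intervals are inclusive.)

Evaluate at each i in [0,5]:
  i=0: ✗ (fails at j=0)
  i=1: ✗ (fails at j=3)
  i=2: ✗ (fails at j=3)
  i=3: ✗ (fails at j=3)
  i=4: ✓ (all of [4,6])
  i=5: ✓ (all of [5,7])
Positions where it holds: {4, 5} → 2.

2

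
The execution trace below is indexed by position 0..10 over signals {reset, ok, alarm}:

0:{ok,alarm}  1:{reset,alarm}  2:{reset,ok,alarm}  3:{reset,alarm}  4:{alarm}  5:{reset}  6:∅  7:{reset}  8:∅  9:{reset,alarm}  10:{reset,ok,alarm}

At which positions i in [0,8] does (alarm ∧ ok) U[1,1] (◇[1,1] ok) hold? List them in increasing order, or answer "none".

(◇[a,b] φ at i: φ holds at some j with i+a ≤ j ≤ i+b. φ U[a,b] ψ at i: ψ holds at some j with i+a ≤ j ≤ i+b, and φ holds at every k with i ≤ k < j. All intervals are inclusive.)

0

Evaluate at each i in [0,8]:
  i=0: ✓ (rhs at j=1; lhs holds on [0,0])
  i=1: ✗ (no rhs in [2,2])
  i=2: ✗ (no rhs in [3,3])
  i=3: ✗ (no rhs in [4,4])
  i=4: ✗ (no rhs in [5,5])
  i=5: ✗ (no rhs in [6,6])
  i=6: ✗ (no rhs in [7,7])
  i=7: ✗ (no rhs in [8,8])
  i=8: ✗ (lhs fails at k=8 before rhs at j=9)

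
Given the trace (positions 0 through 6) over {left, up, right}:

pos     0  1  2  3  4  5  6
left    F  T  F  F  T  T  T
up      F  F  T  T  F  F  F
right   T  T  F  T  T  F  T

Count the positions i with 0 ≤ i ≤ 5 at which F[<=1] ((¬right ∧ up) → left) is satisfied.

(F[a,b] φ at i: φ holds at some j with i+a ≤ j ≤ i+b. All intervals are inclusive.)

Evaluate at each i in [0,5]:
  i=0: ✓ (witness j=0)
  i=1: ✓ (witness j=1)
  i=2: ✓ (witness j=3)
  i=3: ✓ (witness j=3)
  i=4: ✓ (witness j=4)
  i=5: ✓ (witness j=5)
Positions where it holds: {0, 1, 2, 3, 4, 5} → 6.

6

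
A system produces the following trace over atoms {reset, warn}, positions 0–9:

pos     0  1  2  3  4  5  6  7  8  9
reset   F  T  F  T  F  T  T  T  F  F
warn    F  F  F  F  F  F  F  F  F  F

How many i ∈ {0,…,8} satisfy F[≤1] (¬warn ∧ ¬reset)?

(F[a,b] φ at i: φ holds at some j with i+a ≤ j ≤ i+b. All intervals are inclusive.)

7

Evaluate at each i in [0,8]:
  i=0: ✓ (witness j=0)
  i=1: ✓ (witness j=2)
  i=2: ✓ (witness j=2)
  i=3: ✓ (witness j=4)
  i=4: ✓ (witness j=4)
  i=5: ✗ (none in [5,6])
  i=6: ✗ (none in [6,7])
  i=7: ✓ (witness j=8)
  i=8: ✓ (witness j=8)
Positions where it holds: {0, 1, 2, 3, 4, 7, 8} → 7.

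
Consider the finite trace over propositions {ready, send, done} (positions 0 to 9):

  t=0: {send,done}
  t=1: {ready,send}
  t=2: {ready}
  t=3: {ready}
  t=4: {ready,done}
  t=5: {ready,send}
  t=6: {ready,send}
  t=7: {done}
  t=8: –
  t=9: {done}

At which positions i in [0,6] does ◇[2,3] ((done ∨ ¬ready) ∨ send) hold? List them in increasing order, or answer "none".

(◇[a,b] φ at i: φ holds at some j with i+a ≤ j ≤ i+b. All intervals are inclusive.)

1, 2, 3, 4, 5, 6

Evaluate at each i in [0,6]:
  i=0: ✗ (none in [2,3])
  i=1: ✓ (witness j=4)
  i=2: ✓ (witness j=4)
  i=3: ✓ (witness j=5)
  i=4: ✓ (witness j=6)
  i=5: ✓ (witness j=7)
  i=6: ✓ (witness j=8)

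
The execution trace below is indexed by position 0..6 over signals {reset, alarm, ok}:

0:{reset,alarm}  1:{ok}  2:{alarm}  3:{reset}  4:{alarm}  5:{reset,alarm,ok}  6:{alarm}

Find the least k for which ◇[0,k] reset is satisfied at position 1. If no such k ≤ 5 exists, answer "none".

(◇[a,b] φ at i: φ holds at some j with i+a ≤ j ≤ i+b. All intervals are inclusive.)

Scan j = 1,2,… for reset:
  j=1: fails
  j=2: fails
  j=3: holds
First hit at j=3, so smallest k = 3-1 = 2.

2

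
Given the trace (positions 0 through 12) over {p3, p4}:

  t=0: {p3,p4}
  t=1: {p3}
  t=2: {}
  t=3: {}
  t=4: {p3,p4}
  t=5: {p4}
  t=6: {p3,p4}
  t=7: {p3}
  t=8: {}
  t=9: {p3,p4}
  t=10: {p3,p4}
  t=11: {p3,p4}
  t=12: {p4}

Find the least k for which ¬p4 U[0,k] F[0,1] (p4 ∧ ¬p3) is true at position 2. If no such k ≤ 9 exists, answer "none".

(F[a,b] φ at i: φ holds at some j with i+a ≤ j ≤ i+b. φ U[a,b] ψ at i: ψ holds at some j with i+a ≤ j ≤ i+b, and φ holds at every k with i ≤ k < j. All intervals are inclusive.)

Need earliest j ≥ 2 with F[0,1] (p4 ∧ ¬p3), and ¬p4 at every k in [2,j-1].
  j=2: rhs fails.
  j=3: rhs fails.
  j=4: rhs holds; lhs holds on [2,3]. k = 2.

2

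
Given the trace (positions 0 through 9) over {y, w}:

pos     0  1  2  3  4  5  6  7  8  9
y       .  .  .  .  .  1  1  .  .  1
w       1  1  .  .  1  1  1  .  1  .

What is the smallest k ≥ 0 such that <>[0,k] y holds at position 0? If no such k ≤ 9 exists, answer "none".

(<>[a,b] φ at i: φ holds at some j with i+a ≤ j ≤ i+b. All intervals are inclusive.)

5

Scan j = 0,1,… for y:
  j=0: fails
  j=1: fails
  j=2: fails
  j=3: fails
  j=4: fails
  j=5: holds
First hit at j=5, so smallest k = 5-0 = 5.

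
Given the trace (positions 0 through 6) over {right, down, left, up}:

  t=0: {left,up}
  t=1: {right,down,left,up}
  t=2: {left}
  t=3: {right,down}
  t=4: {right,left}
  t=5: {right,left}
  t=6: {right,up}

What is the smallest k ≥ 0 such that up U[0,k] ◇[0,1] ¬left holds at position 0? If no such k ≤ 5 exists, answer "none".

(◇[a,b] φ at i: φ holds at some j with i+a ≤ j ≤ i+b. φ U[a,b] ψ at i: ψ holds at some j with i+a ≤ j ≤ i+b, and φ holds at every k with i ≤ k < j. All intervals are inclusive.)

2

Need earliest j ≥ 0 with ◇[0,1] ¬left, and up at every k in [0,j-1].
  j=0: rhs fails.
  j=1: rhs fails.
  j=2: rhs holds; lhs holds on [0,1]. k = 2.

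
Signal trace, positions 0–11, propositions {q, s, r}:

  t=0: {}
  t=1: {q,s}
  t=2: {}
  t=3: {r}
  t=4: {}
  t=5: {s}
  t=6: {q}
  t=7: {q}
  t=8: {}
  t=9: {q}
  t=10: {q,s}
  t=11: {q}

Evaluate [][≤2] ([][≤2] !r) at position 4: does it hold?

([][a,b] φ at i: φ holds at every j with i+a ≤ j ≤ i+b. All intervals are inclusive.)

True

Check [][≤2] !r at every j in [4,6]:
  j=4: holds on [4,6]
  j=5: holds on [5,7]
  j=6: holds on [6,8]
All positions satisfy it → formula holds.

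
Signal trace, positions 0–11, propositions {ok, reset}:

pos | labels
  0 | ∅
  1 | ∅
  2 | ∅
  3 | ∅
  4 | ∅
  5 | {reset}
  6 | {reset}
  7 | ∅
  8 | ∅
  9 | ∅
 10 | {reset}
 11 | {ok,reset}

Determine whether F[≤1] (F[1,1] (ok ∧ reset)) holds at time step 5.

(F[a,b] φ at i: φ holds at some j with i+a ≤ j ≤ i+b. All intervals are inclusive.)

Check F[1,1] (ok ∧ reset) at each j in [5,6]:
  j=5: fails (none in [6,6])
  j=6: fails (none in [7,7])
No position in the window satisfies it → formula fails.

Does not hold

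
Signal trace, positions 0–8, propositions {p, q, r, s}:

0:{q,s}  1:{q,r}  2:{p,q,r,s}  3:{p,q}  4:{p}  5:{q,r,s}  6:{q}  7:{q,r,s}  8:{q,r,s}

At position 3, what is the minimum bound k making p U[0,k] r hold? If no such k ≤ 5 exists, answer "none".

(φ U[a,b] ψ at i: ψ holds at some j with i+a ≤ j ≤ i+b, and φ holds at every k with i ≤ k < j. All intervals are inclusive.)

Need earliest j ≥ 3 with r, and p at every k in [3,j-1].
  j=3: rhs fails.
  j=4: rhs fails.
  j=5: rhs holds; lhs holds on [3,4]. k = 2.

2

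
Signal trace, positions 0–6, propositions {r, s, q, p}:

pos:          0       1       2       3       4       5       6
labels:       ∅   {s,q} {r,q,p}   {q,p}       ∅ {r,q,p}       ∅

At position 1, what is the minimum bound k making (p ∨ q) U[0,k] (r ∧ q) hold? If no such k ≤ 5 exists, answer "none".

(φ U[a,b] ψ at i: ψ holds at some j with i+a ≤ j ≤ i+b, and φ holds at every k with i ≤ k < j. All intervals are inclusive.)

1

Need earliest j ≥ 1 with (r ∧ q), and (p ∨ q) at every k in [1,j-1].
  j=1: rhs fails.
  j=2: rhs holds; lhs holds on [1,1]. k = 1.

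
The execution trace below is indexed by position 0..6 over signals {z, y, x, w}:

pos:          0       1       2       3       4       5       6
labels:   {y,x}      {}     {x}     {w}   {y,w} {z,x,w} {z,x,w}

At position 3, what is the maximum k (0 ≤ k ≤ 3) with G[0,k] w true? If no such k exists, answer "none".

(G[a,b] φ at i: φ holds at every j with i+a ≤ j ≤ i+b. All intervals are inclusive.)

w must hold from j=3 onward; find where it first fails.
  j=3: holds
  j=4: holds
  j=5: holds
  j=6: holds
Holds through j=6; largest k = 3.

3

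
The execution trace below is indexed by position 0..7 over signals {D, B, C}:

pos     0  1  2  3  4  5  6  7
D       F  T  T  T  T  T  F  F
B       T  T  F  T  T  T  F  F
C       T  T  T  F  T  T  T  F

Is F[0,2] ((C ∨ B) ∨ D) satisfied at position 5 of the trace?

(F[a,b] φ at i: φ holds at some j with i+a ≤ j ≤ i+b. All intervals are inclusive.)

True

Check ((C ∨ B) ∨ D) at each j in [5,7]:
  j=5: true
  j=6: true
  j=7: false
Found at j=5 → formula holds.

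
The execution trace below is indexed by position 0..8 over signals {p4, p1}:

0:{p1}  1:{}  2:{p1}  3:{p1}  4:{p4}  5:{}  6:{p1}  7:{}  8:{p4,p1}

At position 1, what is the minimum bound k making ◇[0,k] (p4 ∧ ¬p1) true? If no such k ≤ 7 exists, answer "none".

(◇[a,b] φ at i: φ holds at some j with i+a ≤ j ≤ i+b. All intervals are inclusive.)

3

Scan j = 1,2,… for (p4 ∧ ¬p1):
  j=1: fails
  j=2: fails
  j=3: fails
  j=4: holds
First hit at j=4, so smallest k = 4-1 = 3.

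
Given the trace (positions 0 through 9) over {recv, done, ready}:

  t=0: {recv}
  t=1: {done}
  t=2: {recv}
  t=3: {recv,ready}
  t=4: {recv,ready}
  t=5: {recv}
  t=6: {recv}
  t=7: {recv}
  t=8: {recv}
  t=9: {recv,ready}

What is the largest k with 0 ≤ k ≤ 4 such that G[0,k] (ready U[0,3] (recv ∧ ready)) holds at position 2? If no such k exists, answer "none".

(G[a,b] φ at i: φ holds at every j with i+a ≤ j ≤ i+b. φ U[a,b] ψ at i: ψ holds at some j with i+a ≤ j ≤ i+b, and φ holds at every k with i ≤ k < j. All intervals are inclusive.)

none

(ready U[0,3] (recv ∧ ready)) must hold from j=2 onward; find where it first fails.
  j=2: fails → no k works.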